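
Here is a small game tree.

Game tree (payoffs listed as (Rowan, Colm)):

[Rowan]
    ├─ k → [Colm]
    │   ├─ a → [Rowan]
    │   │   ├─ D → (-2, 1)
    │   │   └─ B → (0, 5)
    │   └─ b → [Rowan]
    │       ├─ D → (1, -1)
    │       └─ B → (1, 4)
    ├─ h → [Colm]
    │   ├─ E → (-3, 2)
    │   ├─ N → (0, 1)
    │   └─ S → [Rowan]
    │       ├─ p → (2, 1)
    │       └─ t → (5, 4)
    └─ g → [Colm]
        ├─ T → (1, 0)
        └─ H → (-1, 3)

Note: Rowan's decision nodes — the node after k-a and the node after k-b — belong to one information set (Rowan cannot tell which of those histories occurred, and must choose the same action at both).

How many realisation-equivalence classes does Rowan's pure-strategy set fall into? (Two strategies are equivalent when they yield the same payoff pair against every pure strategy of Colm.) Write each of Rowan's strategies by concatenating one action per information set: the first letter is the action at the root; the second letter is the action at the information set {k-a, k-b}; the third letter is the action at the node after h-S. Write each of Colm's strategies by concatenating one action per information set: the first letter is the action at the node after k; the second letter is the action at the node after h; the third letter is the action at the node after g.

Rowan has 12 pure strategies: kDp, kDt, kBp, kBt, hDp, hDt, hBp, hBt, gDp, gDt, gBp, gBt. Columns: aET, aEH, aNT, aNH, aST, aSH, bET, bEH, bNT, bNH, bST, bSH.
{kDp, kDt} → row (-2,1) (-2,1) (-2,1) (-2,1) (-2,1) (-2,1) (1,-1) (1,-1) (1,-1) (1,-1) (1,-1) (1,-1)
{kBp, kBt} → row (0,5) (0,5) (0,5) (0,5) (0,5) (0,5) (1,4) (1,4) (1,4) (1,4) (1,4) (1,4)
{hDp, hBp} → row (-3,2) (-3,2) (0,1) (0,1) (2,1) (2,1) (-3,2) (-3,2) (0,1) (0,1) (2,1) (2,1)
{hDt, hBt} → row (-3,2) (-3,2) (0,1) (0,1) (5,4) (5,4) (-3,2) (-3,2) (0,1) (0,1) (5,4) (5,4)
{gDp, gDt, gBp, gBt} → row (1,0) (-1,3) (1,0) (-1,3) (1,0) (-1,3) (1,0) (-1,3) (1,0) (-1,3) (1,0) (-1,3)
That's 5 distinct rows out of 12 strategies.

5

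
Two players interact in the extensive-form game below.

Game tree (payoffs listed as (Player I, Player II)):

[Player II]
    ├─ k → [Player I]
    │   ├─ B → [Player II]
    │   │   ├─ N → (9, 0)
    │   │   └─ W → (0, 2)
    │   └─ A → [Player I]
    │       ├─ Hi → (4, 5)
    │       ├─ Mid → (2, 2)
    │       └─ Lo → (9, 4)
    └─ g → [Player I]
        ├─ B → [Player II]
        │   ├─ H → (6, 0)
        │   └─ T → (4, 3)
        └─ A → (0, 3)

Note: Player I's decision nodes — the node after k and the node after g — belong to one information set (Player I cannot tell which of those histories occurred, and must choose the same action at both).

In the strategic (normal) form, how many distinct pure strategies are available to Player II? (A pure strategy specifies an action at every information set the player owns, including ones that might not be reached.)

Player II owns the root with actions {k, g} — two choices.
Player II owns the node after k-B with actions {N, W} — two choices.
Player II owns the node after g-B with actions {H, T} — two choices.
A pure strategy fixes one action at each information set independently, so the count is the product 2 × 2 × 2 = 8.

8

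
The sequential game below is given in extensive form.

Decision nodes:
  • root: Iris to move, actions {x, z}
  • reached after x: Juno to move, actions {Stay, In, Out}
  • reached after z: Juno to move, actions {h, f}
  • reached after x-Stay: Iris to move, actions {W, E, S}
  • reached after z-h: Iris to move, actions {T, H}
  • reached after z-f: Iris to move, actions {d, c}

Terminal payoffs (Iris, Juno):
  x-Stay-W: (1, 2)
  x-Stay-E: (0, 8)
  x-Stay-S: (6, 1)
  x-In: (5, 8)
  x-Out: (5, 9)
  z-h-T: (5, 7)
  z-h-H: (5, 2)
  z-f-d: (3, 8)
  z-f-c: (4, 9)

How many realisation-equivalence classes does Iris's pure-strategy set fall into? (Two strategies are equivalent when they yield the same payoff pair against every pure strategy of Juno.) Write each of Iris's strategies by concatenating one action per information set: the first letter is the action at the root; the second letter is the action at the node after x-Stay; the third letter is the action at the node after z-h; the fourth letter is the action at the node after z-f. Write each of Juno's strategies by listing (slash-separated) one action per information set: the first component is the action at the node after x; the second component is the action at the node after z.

7

Iris has 24 pure strategies: xWTd, xWTc, xWHd, xWHc, xETd, xETc, xEHd, xEHc, xSTd, xSTc, xSHd, xSHc, zWTd, zWTc, zWHd, zWHc, zETd, zETc, zEHd, zEHc, zSTd, zSTc, zSHd, zSHc. Columns: Stay/h, Stay/f, In/h, In/f, Out/h, Out/f.
{xWTd, xWTc, xWHd, xWHc} → row (1,2) (1,2) (5,8) (5,8) (5,9) (5,9)
{xETd, xETc, xEHd, xEHc} → row (0,8) (0,8) (5,8) (5,8) (5,9) (5,9)
{xSTd, xSTc, xSHd, xSHc} → row (6,1) (6,1) (5,8) (5,8) (5,9) (5,9)
{zWTd, zETd, zSTd} → row (5,7) (3,8) (5,7) (3,8) (5,7) (3,8)
{zWTc, zETc, zSTc} → row (5,7) (4,9) (5,7) (4,9) (5,7) (4,9)
{zWHd, zEHd, zSHd} → row (5,2) (3,8) (5,2) (3,8) (5,2) (3,8)
{zWHc, zEHc, zSHc} → row (5,2) (4,9) (5,2) (4,9) (5,2) (4,9)
That's 7 distinct rows out of 24 strategies.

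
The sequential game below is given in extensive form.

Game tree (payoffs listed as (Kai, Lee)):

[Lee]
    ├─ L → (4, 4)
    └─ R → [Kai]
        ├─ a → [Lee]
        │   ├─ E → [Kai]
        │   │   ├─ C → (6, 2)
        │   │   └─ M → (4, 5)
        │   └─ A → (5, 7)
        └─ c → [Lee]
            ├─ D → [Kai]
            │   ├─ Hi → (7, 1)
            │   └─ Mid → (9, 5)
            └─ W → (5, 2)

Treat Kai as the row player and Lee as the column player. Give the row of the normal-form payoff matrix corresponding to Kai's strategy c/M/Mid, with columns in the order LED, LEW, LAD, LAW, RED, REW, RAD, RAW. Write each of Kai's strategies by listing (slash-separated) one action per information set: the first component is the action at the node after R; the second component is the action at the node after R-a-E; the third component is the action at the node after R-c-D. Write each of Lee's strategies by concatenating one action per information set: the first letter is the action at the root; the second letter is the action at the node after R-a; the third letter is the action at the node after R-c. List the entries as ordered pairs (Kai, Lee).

vs LED: Lee plays L → (4, 4)
vs LEW: Lee plays L → (4, 4)
vs LAD: Lee plays L → (4, 4)
vs LAW: Lee plays L → (4, 4)
vs RED: Lee plays R → Kai plays c at [R] → Lee plays D at [R-c] → Kai plays Mid at [R-c-D] → (9, 5)
vs REW: Lee plays R → Kai plays c at [R] → Lee plays W at [R-c] → (5, 2)
vs RAD: Lee plays R → Kai plays c at [R] → Lee plays D at [R-c] → Kai plays Mid at [R-c-D] → (9, 5)
vs RAW: Lee plays R → Kai plays c at [R] → Lee plays W at [R-c] → (5, 2)

(4,4) (4,4) (4,4) (4,4) (9,5) (5,2) (9,5) (5,2)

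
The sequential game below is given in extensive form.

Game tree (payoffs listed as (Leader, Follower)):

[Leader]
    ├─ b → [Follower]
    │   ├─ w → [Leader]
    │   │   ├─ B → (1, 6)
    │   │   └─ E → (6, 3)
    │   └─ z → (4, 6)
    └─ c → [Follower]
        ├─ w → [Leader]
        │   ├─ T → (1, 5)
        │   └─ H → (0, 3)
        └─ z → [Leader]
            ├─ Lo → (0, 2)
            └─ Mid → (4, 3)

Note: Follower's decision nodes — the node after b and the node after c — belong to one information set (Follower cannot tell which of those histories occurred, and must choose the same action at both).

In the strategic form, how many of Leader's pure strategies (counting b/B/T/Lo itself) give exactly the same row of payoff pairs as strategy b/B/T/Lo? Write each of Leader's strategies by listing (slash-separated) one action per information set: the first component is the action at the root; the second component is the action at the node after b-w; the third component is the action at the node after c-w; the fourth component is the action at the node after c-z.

Row for b/B/T/Lo (columns w, z): (1,6) (4,6).
Under b/B/T/Lo, Leader's choice at the node after c-w and at the node after c-z can never be reached regardless of what Follower does, so varying those choices leaves every outcome unchanged.
Holding the reachable choices fixed and varying the unreachable ones freely already gives 2 × 2 = 4 equivalent strategies.
No other strategy reproduces this row, so those 4 are the full class: b/B/T/Lo, b/B/T/Mid, b/B/H/Lo, b/B/H/Mid.

4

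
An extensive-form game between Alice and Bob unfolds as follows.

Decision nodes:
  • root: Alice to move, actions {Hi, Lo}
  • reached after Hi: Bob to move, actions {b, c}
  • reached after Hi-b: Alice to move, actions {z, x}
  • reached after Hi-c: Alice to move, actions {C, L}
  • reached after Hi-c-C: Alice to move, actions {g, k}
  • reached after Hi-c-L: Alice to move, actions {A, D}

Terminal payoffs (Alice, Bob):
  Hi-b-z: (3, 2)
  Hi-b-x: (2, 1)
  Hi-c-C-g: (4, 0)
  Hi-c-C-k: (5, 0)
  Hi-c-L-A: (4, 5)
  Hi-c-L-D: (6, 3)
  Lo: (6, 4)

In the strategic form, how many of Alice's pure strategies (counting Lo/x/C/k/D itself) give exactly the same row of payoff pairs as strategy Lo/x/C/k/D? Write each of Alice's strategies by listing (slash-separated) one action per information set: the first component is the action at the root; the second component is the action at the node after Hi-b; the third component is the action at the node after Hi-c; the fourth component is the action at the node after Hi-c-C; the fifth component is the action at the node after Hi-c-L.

16

Row for Lo/x/C/k/D (columns b, c): (6,4) (6,4).
Under Lo/x/C/k/D, Alice's choice at the node after Hi-b and at the node after Hi-c and at the node after Hi-c-C and at the node after Hi-c-L can never be reached regardless of what Bob does, so varying those choices leaves every outcome unchanged.
Holding the reachable choices fixed and varying the unreachable ones freely already gives 2 × 2 × 2 × 2 = 16 equivalent strategies.
No other strategy reproduces this row, so those 16 are the full class: Lo/z/C/g/A, Lo/z/C/g/D, Lo/z/C/k/A, Lo/z/C/k/D, Lo/z/L/g/A, Lo/z/L/g/D, Lo/z/L/k/A, Lo/z/L/k/D, Lo/x/C/g/A, Lo/x/C/g/D, Lo/x/C/k/A, Lo/x/C/k/D, Lo/x/L/g/A, Lo/x/L/g/D, Lo/x/L/k/A, Lo/x/L/k/D.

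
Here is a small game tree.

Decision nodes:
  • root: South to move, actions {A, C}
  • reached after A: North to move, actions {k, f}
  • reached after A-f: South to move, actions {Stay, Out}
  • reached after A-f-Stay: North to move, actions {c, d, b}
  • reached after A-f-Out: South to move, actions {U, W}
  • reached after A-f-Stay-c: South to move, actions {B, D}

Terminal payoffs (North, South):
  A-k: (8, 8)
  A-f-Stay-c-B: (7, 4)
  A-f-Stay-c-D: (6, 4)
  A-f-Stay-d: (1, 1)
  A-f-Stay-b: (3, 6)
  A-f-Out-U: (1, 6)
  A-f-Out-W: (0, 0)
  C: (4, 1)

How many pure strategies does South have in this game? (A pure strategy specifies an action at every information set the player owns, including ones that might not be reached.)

South owns the root with actions {A, C} — two choices.
South owns the node after A-f with actions {Stay, Out} — two choices.
South owns the node after A-f-Out with actions {U, W} — two choices.
South owns the node after A-f-Stay-c with actions {B, D} — two choices.
A pure strategy fixes one action at each information set independently, so the count is the product 2 × 2 × 2 × 2 = 16.
(For reference, North has 6 pure strategies, giving a 16×6 normal-form matrix.)

16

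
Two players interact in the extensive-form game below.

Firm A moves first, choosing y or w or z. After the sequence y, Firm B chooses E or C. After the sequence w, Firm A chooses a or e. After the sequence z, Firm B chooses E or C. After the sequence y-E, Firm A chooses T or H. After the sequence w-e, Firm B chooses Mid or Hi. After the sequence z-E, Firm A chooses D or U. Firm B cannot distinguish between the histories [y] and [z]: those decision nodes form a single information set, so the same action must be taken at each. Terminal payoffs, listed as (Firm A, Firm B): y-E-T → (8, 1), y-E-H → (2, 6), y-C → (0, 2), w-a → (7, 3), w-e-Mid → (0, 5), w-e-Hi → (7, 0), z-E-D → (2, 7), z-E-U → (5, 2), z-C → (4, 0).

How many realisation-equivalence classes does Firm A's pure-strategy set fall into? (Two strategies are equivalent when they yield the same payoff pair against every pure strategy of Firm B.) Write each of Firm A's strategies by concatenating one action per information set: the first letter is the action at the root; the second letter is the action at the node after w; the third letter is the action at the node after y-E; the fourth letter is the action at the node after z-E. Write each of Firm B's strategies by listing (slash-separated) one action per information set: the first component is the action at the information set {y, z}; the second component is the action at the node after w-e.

6

Firm A has 24 pure strategies: yaTD, yaTU, yaHD, yaHU, yeTD, yeTU, yeHD, yeHU, waTD, waTU, waHD, waHU, weTD, weTU, weHD, weHU, zaTD, zaTU, zaHD, zaHU, zeTD, zeTU, zeHD, zeHU. Columns: E/Mid, E/Hi, C/Mid, C/Hi.
{yaTD, yaTU, yeTD, yeTU} → row (8,1) (8,1) (0,2) (0,2)
{yaHD, yaHU, yeHD, yeHU} → row (2,6) (2,6) (0,2) (0,2)
{waTD, waTU, waHD, waHU} → row (7,3) (7,3) (7,3) (7,3)
{weTD, weTU, weHD, weHU} → row (0,5) (7,0) (0,5) (7,0)
{zaTD, zaHD, zeTD, zeHD} → row (2,7) (2,7) (4,0) (4,0)
{zaTU, zaHU, zeTU, zeHU} → row (5,2) (5,2) (4,0) (4,0)
That's 6 distinct rows out of 24 strategies.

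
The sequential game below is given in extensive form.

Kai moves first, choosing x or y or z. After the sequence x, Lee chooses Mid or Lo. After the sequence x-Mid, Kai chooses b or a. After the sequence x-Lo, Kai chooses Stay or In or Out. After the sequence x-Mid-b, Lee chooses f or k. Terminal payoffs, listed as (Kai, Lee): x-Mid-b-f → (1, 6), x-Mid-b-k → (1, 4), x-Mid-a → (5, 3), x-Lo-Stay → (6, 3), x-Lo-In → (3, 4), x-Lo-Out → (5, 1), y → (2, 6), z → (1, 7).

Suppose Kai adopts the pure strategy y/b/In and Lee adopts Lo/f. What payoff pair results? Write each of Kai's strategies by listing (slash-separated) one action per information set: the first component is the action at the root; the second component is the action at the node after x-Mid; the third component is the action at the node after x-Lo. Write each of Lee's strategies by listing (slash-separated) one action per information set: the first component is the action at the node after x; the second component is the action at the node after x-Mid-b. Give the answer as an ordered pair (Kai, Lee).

Trace the play path from the root:
  Kai plays y
→ terminal payoff (2, 6).
(Kai's choice at the node after x-Mid is never reached on this path, so it doesn't affect the outcome.)

(2, 6)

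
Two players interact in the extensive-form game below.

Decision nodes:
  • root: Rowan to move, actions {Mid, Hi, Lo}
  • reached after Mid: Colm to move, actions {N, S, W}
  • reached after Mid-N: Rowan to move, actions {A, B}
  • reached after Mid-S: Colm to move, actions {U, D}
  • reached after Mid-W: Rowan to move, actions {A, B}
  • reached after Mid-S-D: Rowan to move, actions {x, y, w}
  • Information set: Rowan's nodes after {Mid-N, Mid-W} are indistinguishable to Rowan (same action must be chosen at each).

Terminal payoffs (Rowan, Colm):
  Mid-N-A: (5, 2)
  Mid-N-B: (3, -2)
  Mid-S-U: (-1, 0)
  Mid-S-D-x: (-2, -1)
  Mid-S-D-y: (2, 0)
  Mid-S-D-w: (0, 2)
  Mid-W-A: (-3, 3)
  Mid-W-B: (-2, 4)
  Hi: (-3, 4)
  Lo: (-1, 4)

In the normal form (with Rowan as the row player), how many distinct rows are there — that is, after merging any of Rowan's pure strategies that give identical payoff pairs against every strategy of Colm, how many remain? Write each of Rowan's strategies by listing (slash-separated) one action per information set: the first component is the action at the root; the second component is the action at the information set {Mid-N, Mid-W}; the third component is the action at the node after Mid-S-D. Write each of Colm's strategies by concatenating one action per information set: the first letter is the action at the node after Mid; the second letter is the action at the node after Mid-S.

Rowan has 18 pure strategies: Mid/A/x, Mid/A/y, Mid/A/w, Mid/B/x, Mid/B/y, Mid/B/w, Hi/A/x, Hi/A/y, Hi/A/w, Hi/B/x, Hi/B/y, Hi/B/w, Lo/A/x, Lo/A/y, Lo/A/w, Lo/B/x, Lo/B/y, Lo/B/w. Columns: NU, ND, SU, SD, WU, WD.
{Mid/A/x} → row (5,2) (5,2) (-1,0) (-2,-1) (-3,3) (-3,3)
{Mid/A/y} → row (5,2) (5,2) (-1,0) (2,0) (-3,3) (-3,3)
{Mid/A/w} → row (5,2) (5,2) (-1,0) (0,2) (-3,3) (-3,3)
{Mid/B/x} → row (3,-2) (3,-2) (-1,0) (-2,-1) (-2,4) (-2,4)
{Mid/B/y} → row (3,-2) (3,-2) (-1,0) (2,0) (-2,4) (-2,4)
{Mid/B/w} → row (3,-2) (3,-2) (-1,0) (0,2) (-2,4) (-2,4)
{Hi/A/x, Hi/A/y, Hi/A/w, Hi/B/x, Hi/B/y, Hi/B/w} → row (-3,4) (-3,4) (-3,4) (-3,4) (-3,4) (-3,4)
{Lo/A/x, Lo/A/y, Lo/A/w, Lo/B/x, Lo/B/y, Lo/B/w} → row (-1,4) (-1,4) (-1,4) (-1,4) (-1,4) (-1,4)
That's 8 distinct rows out of 18 strategies.

8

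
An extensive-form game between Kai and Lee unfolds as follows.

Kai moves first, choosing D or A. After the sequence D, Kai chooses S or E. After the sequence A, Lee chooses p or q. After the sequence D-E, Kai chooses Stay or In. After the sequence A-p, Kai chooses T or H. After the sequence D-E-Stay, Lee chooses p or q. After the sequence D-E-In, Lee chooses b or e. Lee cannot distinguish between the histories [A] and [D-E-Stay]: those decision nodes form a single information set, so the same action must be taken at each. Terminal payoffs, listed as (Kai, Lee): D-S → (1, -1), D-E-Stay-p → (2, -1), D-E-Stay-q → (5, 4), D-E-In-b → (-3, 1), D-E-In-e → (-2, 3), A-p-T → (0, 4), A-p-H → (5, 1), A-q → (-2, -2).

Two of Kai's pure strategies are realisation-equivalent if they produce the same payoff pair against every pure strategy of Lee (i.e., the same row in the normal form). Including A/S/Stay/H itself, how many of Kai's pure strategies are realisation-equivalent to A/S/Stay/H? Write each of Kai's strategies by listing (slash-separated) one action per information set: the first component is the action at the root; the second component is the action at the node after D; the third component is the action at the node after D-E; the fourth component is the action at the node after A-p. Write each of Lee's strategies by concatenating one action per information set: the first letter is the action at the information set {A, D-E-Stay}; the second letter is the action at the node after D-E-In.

4

Row for A/S/Stay/H (columns pb, pe, qb, qe): (5,1) (5,1) (-2,-2) (-2,-2).
Under A/S/Stay/H, Kai's choice at the node after D and at the node after D-E can never be reached regardless of what Lee does, so varying those choices leaves every outcome unchanged.
Holding the reachable choices fixed and varying the unreachable ones freely already gives 2 × 2 = 4 equivalent strategies.
No other strategy reproduces this row, so those 4 are the full class: A/S/Stay/H, A/S/In/H, A/E/Stay/H, A/E/In/H.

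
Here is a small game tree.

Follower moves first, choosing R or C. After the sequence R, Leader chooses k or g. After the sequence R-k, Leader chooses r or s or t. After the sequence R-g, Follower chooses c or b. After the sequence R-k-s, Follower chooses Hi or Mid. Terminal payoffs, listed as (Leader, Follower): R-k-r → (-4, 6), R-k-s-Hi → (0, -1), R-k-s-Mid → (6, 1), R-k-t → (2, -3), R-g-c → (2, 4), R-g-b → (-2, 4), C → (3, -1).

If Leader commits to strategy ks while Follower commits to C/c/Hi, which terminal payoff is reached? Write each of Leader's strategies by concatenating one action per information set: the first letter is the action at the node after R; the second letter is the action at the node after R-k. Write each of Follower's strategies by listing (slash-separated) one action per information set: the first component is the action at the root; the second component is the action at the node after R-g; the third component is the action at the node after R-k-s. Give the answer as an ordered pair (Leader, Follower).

Trace the play path from the root:
  Follower plays C
→ terminal payoff (3, -1).
(Leader's choice at the node after R is never reached on this path, so it doesn't affect the outcome.)

(3, -1)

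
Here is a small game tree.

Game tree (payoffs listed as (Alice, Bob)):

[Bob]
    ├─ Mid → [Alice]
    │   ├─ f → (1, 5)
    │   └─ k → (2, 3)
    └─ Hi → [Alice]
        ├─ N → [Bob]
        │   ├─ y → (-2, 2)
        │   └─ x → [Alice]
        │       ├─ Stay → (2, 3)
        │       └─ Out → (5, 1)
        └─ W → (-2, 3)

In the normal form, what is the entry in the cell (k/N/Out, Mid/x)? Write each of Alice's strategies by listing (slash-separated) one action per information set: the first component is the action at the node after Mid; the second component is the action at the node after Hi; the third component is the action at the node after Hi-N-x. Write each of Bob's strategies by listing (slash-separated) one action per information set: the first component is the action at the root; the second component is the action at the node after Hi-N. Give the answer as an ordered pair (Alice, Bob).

Trace the play path from the root:
  Bob plays Mid
  Alice plays k at [Mid]
→ terminal payoff (2, 3).
(Alice's choice at the node after Hi is never reached on this path, so it doesn't affect the outcome.)

(2, 3)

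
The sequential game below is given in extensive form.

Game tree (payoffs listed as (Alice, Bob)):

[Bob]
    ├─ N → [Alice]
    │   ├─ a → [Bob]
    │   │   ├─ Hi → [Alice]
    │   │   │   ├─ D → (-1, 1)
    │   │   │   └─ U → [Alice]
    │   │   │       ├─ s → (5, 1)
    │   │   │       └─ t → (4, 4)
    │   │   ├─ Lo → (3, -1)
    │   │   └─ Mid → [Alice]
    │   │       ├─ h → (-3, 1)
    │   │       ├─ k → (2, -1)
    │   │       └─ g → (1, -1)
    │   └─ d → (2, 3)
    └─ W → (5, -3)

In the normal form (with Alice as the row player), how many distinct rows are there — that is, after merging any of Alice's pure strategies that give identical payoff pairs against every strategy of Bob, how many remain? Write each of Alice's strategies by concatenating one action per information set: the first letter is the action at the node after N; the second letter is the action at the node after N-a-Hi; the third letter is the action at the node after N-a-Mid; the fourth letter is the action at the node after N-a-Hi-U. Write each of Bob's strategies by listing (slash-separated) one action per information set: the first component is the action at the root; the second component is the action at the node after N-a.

Alice has 24 pure strategies: aDhs, aDht, aDks, aDkt, aDgs, aDgt, aUhs, aUht, aUks, aUkt, aUgs, aUgt, dDhs, dDht, dDks, dDkt, dDgs, dDgt, dUhs, dUht, dUks, dUkt, dUgs, dUgt. Columns: N/Hi, N/Lo, N/Mid, W/Hi, W/Lo, W/Mid.
{aDhs, aDht} → row (-1,1) (3,-1) (-3,1) (5,-3) (5,-3) (5,-3)
{aDks, aDkt} → row (-1,1) (3,-1) (2,-1) (5,-3) (5,-3) (5,-3)
{aDgs, aDgt} → row (-1,1) (3,-1) (1,-1) (5,-3) (5,-3) (5,-3)
{aUhs} → row (5,1) (3,-1) (-3,1) (5,-3) (5,-3) (5,-3)
{aUht} → row (4,4) (3,-1) (-3,1) (5,-3) (5,-3) (5,-3)
{aUks} → row (5,1) (3,-1) (2,-1) (5,-3) (5,-3) (5,-3)
{aUkt} → row (4,4) (3,-1) (2,-1) (5,-3) (5,-3) (5,-3)
{aUgs} → row (5,1) (3,-1) (1,-1) (5,-3) (5,-3) (5,-3)
{aUgt} → row (4,4) (3,-1) (1,-1) (5,-3) (5,-3) (5,-3)
{dDhs, dDht, dDks, dDkt, dDgs, dDgt, dUhs, dUht, dUks, dUkt, dUgs, dUgt} → row (2,3) (2,3) (2,3) (5,-3) (5,-3) (5,-3)
That's 10 distinct rows out of 24 strategies.

10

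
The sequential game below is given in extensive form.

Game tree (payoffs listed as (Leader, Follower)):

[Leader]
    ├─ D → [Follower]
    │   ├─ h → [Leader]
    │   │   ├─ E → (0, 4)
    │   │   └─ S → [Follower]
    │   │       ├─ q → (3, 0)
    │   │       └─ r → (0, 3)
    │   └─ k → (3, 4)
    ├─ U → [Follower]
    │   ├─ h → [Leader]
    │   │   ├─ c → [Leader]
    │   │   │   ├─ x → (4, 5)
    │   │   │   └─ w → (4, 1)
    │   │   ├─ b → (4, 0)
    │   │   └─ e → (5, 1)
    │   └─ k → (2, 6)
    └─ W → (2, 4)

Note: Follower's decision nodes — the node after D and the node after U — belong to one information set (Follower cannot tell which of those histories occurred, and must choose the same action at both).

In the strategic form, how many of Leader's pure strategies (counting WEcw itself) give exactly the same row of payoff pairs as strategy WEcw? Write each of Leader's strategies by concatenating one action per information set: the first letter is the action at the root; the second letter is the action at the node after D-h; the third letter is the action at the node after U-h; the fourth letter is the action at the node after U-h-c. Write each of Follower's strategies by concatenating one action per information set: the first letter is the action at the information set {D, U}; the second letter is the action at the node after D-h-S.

Row for WEcw (columns hq, hr, kq, kr): (2,4) (2,4) (2,4) (2,4).
Under WEcw, Leader's choice at the node after D-h and at the node after U-h and at the node after U-h-c can never be reached regardless of what Follower does, so varying those choices leaves every outcome unchanged.
Holding the reachable choices fixed and varying the unreachable ones freely already gives 2 × 3 × 2 = 12 equivalent strategies.
No other strategy reproduces this row, so those 12 are the full class: WEcx, WEcw, WEbx, WEbw, WEex, WEew, WScx, WScw, WSbx, WSbw, WSex, WSew.

12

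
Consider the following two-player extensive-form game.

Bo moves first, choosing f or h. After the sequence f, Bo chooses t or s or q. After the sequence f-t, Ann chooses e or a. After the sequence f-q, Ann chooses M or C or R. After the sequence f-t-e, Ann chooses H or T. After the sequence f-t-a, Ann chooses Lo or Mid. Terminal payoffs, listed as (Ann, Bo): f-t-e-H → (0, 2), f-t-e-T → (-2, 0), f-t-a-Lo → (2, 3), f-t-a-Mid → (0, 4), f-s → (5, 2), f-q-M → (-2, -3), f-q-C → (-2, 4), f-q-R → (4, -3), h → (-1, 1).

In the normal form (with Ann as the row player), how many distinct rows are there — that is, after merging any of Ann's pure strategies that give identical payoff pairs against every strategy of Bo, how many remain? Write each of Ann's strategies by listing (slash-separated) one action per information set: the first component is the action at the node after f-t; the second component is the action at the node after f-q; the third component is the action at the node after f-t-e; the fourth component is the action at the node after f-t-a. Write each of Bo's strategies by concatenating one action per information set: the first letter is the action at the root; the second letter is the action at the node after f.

12

Ann has 24 pure strategies: e/M/H/Lo, e/M/H/Mid, e/M/T/Lo, e/M/T/Mid, e/C/H/Lo, e/C/H/Mid, e/C/T/Lo, e/C/T/Mid, e/R/H/Lo, e/R/H/Mid, e/R/T/Lo, e/R/T/Mid, a/M/H/Lo, a/M/H/Mid, a/M/T/Lo, a/M/T/Mid, a/C/H/Lo, a/C/H/Mid, a/C/T/Lo, a/C/T/Mid, a/R/H/Lo, a/R/H/Mid, a/R/T/Lo, a/R/T/Mid. Columns: ft, fs, fq, ht, hs, hq.
{e/M/H/Lo, e/M/H/Mid} → row (0,2) (5,2) (-2,-3) (-1,1) (-1,1) (-1,1)
{e/M/T/Lo, e/M/T/Mid} → row (-2,0) (5,2) (-2,-3) (-1,1) (-1,1) (-1,1)
{e/C/H/Lo, e/C/H/Mid} → row (0,2) (5,2) (-2,4) (-1,1) (-1,1) (-1,1)
{e/C/T/Lo, e/C/T/Mid} → row (-2,0) (5,2) (-2,4) (-1,1) (-1,1) (-1,1)
{e/R/H/Lo, e/R/H/Mid} → row (0,2) (5,2) (4,-3) (-1,1) (-1,1) (-1,1)
{e/R/T/Lo, e/R/T/Mid} → row (-2,0) (5,2) (4,-3) (-1,1) (-1,1) (-1,1)
{a/M/H/Lo, a/M/T/Lo} → row (2,3) (5,2) (-2,-3) (-1,1) (-1,1) (-1,1)
{a/M/H/Mid, a/M/T/Mid} → row (0,4) (5,2) (-2,-3) (-1,1) (-1,1) (-1,1)
{a/C/H/Lo, a/C/T/Lo} → row (2,3) (5,2) (-2,4) (-1,1) (-1,1) (-1,1)
{a/C/H/Mid, a/C/T/Mid} → row (0,4) (5,2) (-2,4) (-1,1) (-1,1) (-1,1)
{a/R/H/Lo, a/R/T/Lo} → row (2,3) (5,2) (4,-3) (-1,1) (-1,1) (-1,1)
{a/R/H/Mid, a/R/T/Mid} → row (0,4) (5,2) (4,-3) (-1,1) (-1,1) (-1,1)
That's 12 distinct rows out of 24 strategies.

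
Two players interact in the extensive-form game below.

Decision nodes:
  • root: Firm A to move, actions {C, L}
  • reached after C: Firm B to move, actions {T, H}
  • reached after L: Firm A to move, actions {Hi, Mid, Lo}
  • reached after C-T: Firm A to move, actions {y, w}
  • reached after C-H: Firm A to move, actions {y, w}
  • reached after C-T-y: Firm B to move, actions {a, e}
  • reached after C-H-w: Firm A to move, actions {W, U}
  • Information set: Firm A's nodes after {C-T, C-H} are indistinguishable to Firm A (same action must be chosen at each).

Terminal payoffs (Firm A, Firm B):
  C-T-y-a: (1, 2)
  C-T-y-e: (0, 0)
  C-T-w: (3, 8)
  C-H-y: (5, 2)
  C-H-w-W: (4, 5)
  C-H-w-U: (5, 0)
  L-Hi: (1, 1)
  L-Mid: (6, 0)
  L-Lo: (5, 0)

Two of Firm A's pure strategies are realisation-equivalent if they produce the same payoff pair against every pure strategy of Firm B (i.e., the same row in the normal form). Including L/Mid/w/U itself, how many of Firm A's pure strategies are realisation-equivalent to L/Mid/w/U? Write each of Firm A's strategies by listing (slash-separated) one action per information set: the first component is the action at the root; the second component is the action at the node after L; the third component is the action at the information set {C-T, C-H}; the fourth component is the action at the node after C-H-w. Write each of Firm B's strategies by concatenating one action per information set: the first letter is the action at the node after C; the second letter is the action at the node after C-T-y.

Row for L/Mid/w/U (columns Ta, Te, Ha, He): (6,0) (6,0) (6,0) (6,0).
Under L/Mid/w/U, Firm A's choice at the information set {C-T, C-H} and at the node after C-H-w can never be reached regardless of what Firm B does, so varying those choices leaves every outcome unchanged.
Holding the reachable choices fixed and varying the unreachable ones freely already gives 2 × 2 = 4 equivalent strategies.
No other strategy reproduces this row, so those 4 are the full class: L/Mid/y/W, L/Mid/y/U, L/Mid/w/W, L/Mid/w/U.

4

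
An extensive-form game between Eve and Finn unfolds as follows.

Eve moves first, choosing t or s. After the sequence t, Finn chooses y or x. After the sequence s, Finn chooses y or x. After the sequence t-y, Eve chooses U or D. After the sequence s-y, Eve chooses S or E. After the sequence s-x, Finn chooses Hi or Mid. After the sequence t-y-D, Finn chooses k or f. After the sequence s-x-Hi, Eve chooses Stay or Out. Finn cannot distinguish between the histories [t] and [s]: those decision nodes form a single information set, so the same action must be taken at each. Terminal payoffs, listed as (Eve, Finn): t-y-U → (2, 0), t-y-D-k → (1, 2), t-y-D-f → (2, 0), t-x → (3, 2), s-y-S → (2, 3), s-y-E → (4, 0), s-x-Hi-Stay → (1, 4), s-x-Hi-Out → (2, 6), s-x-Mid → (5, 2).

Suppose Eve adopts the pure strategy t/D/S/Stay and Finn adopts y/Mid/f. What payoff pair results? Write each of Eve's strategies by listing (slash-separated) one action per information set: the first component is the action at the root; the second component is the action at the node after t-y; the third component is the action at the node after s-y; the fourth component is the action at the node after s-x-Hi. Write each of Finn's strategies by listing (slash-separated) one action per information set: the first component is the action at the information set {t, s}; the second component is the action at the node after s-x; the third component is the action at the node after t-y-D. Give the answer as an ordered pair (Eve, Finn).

Trace the play path from the root:
  Eve plays t
  Finn plays y at [t]
  Eve plays D at [t-y]
  Finn plays f at [t-y-D]
→ terminal payoff (2, 0).
(Eve's choice at the node after s-y is never reached on this path, so it doesn't affect the outcome.)

(2, 0)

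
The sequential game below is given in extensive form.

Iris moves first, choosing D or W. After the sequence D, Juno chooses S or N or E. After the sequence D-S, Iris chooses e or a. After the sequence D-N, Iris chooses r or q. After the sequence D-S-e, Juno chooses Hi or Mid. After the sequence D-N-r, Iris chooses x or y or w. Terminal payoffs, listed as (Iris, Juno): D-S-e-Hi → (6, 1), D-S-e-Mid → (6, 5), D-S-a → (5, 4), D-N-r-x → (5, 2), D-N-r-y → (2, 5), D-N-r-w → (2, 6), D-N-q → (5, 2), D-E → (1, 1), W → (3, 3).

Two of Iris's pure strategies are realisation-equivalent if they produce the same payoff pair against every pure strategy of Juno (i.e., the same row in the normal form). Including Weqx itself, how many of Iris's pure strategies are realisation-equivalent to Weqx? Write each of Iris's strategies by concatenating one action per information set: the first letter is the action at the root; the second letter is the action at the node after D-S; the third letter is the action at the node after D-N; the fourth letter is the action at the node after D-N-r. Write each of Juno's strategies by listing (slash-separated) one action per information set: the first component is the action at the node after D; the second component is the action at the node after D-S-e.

12

Row for Weqx (columns S/Hi, S/Mid, N/Hi, N/Mid, E/Hi, E/Mid): (3,3) (3,3) (3,3) (3,3) (3,3) (3,3).
Under Weqx, Iris's choice at the node after D-S and at the node after D-N and at the node after D-N-r can never be reached regardless of what Juno does, so varying those choices leaves every outcome unchanged.
Holding the reachable choices fixed and varying the unreachable ones freely already gives 2 × 2 × 3 = 12 equivalent strategies.
No other strategy reproduces this row, so those 12 are the full class: Werx, Wery, Werw, Weqx, Weqy, Weqw, Warx, Wary, Warw, Waqx, Waqy, Waqw.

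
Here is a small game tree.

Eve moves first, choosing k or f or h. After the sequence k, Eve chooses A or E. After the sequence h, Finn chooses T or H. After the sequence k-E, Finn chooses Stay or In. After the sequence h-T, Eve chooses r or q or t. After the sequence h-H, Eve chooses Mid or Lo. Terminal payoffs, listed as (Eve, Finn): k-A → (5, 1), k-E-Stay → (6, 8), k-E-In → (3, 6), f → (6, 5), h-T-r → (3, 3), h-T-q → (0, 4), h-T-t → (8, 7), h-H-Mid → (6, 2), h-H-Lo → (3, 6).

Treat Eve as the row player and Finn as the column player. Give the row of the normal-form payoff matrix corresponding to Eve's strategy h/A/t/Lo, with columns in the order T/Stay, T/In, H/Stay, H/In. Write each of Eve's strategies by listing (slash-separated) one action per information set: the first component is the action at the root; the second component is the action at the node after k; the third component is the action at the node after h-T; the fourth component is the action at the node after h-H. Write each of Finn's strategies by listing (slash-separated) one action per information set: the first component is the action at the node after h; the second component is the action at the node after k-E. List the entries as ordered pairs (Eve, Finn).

vs T/Stay: Eve plays h → Finn plays T at [h] → Eve plays t at [h-T] → (8, 7)
vs T/In: Eve plays h → Finn plays T at [h] → Eve plays t at [h-T] → (8, 7)
vs H/Stay: Eve plays h → Finn plays H at [h] → Eve plays Lo at [h-H] → (3, 6)
vs H/In: Eve plays h → Finn plays H at [h] → Eve plays Lo at [h-H] → (3, 6)

(8,7) (8,7) (3,6) (3,6)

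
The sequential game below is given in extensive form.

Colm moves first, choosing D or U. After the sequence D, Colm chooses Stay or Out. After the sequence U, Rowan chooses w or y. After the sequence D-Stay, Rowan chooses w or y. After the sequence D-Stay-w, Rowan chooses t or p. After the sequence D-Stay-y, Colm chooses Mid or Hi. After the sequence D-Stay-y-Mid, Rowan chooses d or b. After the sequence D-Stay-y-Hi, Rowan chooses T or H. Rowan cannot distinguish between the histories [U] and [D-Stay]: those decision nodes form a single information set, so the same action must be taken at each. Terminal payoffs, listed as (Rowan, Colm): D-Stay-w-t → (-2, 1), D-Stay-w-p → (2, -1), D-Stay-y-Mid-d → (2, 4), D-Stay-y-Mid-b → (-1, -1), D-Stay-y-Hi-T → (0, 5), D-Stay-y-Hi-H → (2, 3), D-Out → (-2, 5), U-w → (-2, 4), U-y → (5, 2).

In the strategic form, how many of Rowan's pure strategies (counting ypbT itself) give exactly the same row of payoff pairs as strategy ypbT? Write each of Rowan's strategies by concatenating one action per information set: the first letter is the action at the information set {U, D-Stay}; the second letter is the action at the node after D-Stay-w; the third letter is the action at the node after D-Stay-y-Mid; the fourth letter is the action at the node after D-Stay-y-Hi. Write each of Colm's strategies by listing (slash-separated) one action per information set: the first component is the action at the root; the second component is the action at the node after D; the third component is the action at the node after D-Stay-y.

2

Row for ypbT (columns D/Stay/Mid, D/Stay/Hi, D/Out/Mid, D/Out/Hi, U/Stay/Mid, U/Stay/Hi, U/Out/Mid, U/Out/Hi): (-1,-1) (0,5) (-2,5) (-2,5) (5,2) (5,2) (5,2) (5,2).
Under ypbT, Rowan's choice at the node after D-Stay-w can never be reached regardless of what Colm does, so varying those choices leaves every outcome unchanged.
Holding the reachable choices fixed and varying the unreachable one freely already gives 2 equivalent strategies.
No other strategy reproduces this row, so those 2 are the full class: ytbT, ypbT.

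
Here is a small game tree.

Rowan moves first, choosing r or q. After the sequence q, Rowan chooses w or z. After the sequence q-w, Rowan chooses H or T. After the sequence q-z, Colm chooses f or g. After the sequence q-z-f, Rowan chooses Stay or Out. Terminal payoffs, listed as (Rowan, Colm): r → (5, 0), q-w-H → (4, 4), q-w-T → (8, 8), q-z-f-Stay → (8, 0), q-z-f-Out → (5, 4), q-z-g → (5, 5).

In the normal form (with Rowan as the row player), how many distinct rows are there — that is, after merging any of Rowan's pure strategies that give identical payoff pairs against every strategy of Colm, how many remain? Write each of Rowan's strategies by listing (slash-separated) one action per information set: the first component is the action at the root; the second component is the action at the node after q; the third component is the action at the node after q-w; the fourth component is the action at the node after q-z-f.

Rowan has 16 pure strategies: r/w/H/Stay, r/w/H/Out, r/w/T/Stay, r/w/T/Out, r/z/H/Stay, r/z/H/Out, r/z/T/Stay, r/z/T/Out, q/w/H/Stay, q/w/H/Out, q/w/T/Stay, q/w/T/Out, q/z/H/Stay, q/z/H/Out, q/z/T/Stay, q/z/T/Out. Columns: f, g.
{r/w/H/Stay, r/w/H/Out, r/w/T/Stay, r/w/T/Out, r/z/H/Stay, r/z/H/Out, r/z/T/Stay, r/z/T/Out} → row (5,0) (5,0)
{q/w/H/Stay, q/w/H/Out} → row (4,4) (4,4)
{q/w/T/Stay, q/w/T/Out} → row (8,8) (8,8)
{q/z/H/Stay, q/z/T/Stay} → row (8,0) (5,5)
{q/z/H/Out, q/z/T/Out} → row (5,4) (5,5)
That's 5 distinct rows out of 16 strategies.

5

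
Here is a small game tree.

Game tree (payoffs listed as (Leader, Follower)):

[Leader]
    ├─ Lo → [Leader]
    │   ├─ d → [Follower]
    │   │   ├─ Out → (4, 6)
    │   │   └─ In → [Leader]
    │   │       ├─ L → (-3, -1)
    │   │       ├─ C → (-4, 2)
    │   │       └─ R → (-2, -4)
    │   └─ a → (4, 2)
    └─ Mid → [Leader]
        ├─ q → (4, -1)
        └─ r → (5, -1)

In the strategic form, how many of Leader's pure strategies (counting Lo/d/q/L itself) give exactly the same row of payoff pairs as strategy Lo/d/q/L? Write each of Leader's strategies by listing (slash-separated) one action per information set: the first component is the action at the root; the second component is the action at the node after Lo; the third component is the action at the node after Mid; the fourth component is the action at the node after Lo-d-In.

2

Row for Lo/d/q/L (columns Out, In): (4,6) (-3,-1).
Under Lo/d/q/L, Leader's choice at the node after Mid can never be reached regardless of what Follower does, so varying those choices leaves every outcome unchanged.
Holding the reachable choices fixed and varying the unreachable one freely already gives 2 equivalent strategies.
No other strategy reproduces this row, so those 2 are the full class: Lo/d/q/L, Lo/d/r/L.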